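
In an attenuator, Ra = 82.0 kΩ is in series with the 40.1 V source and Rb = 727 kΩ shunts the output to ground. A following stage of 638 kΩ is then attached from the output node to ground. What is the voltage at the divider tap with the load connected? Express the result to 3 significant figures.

The load sits in parallel with Rb: Rb‖R_L = (727 × 638) / (727 + 638) = 339.8 kΩ.
V_out = 40.1 × 339.8 / (82.0 + 339.8) = 40.1 × 339.8/421.8 = 32.3 V.
(Unloaded it would have been 36.0 V.)

V_out ≈ 32.3 V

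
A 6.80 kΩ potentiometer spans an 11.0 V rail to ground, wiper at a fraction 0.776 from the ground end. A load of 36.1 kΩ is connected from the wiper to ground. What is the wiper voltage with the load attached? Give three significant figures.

The wiper splits the pot into (1−α)R = 1.523 kΩ above and αR = 5.277 kΩ below.
Lower section ‖ load = 4.604 kΩ.
V_wiper = 11.0 × 4.604/(1.523 + 4.604) = 8.27 V.

V ≈ 8.27 V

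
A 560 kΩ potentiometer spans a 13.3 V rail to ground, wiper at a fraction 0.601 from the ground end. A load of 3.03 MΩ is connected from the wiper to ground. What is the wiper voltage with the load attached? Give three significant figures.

The wiper splits the pot into (1−α)R = 223.4 kΩ above and αR = 336.6 kΩ below.
Lower section ‖ load = 302.9 kΩ.
V_wiper = 13.3 × 302.9/(223.4 + 302.9) = 7.65 V.

V ≈ 7.65 V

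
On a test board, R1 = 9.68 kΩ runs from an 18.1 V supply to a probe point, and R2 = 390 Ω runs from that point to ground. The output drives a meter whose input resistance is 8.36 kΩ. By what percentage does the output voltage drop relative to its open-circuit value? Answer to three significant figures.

4.29 %

The divider's output (Thévenin) resistance is R1‖R2 = 374.9 Ω.
Fractional drop under load = R_th/(R_th + R_L) = 374.9 / (374.9 + 8360) = 0.04292.
So the output falls by 4.29 %.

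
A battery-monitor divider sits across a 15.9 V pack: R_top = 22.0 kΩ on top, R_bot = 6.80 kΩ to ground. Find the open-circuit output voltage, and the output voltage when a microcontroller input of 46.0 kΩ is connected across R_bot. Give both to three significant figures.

Open-circuit: V = 15.9 × 6.80/(22.0 + 6.80) = 3.75 V.
With the load, R_bot becomes R_bot‖R_L = 5.924 kΩ, so V = 15.9 × 5.924/27.92 = 3.37 V.

Unloaded: 3.75 V; loaded: 3.37 V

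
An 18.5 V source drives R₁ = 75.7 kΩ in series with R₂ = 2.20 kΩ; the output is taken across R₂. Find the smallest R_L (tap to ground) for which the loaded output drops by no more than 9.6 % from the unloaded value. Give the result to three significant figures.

R_L(min) ≈ 20.1 kΩ

Output resistance R_th = R₁‖R₂ = (75.7 × 2.20)/77.90 = 2.138 kΩ.
The fractional drop is R_th/(R_th + R_L); requiring this ≤ 0.0960 gives R_L ≥ R_th(1/0.0960 − 1) = 2.138 × 9.417 = 20.1 kΩ.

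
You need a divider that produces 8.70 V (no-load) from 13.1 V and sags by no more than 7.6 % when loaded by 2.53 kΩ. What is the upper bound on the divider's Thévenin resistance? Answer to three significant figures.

Loading drop = R_th/(R_th + R_L) ≤ 0.0760, so R_th ≤ R_L · ε/(1−ε) = 2.53 kΩ × 0.0760/0.9240 = 208 Ω.

R_th ≤ 208 Ω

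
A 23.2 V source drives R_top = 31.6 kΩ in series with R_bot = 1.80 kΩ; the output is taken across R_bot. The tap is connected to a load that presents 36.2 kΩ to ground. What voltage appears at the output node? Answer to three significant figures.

The load sits in parallel with R_bot: R_bot‖R_L = (1.80 × 36.2) / (1.80 + 36.2) = 1.715 kΩ.
V_out = 23.2 × 1.715 / (31.6 + 1.715) = 23.2 × 1.715/33.31 = 1.19 V.
(Unloaded it would have been 1.25 V.)

V_out ≈ 1.19 V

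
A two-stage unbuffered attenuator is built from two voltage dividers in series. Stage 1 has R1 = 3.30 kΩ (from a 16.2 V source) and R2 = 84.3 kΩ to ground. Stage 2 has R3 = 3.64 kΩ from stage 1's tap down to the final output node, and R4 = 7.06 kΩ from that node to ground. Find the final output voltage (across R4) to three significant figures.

V_out ≈ 7.93 V

Stage 2 presents R3+R4 = 10.70 kΩ as a load on stage 1's tap.
Stage 1's lower leg becomes R2‖(R3+R4) = 9.495 kΩ, so V_mid = 16.2 × 9.495/12.79 = 12.02 V.
Stage 2 is itself unloaded: V_out = V_mid × R4/(R3+R4) = 12.02 × 7.06/10.70 = 7.93 V.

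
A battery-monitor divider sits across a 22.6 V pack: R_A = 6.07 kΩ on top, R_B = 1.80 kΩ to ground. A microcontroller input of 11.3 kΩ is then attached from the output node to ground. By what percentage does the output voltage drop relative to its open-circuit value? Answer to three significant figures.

Unloaded V = 22.6 × 1.80/7.870 = 5.1690 V.
Loaded: R_B‖R_L = 1.553 kΩ, giving V = 22.6 × 1.553/7.623 = 4.6034 V.
Drop = (5.1690 − 4.6034) / 5.1690 = 10.9 %.

10.9 %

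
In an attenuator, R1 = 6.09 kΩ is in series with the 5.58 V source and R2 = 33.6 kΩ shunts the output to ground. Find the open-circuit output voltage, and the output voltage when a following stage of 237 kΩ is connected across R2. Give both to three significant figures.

Open-circuit: V = 5.58 × 33.6/(6.09 + 33.6) = 4.72 V.
With the load, R2 becomes R2‖R_L = 29.43 kΩ, so V = 5.58 × 29.43/35.52 = 4.62 V.

Unloaded: 4.72 V; loaded: 4.62 V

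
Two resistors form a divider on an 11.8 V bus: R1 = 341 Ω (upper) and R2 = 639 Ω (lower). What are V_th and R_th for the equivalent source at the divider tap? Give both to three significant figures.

V_th = 7.69 V, R_th = 222 Ω

V_th is the open-circuit tap voltage: 11.8 × 639/(341 + 639) = 7.69 V.
With the supply zeroed, R1 and R2 appear in parallel from the tap: R_th = R1‖R2 = (341 × 639)/980.0 = 222 Ω.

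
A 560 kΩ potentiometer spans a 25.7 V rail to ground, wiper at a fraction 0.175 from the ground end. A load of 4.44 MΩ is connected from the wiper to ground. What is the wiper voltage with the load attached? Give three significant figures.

V ≈ 4.42 V

The wiper splits the pot into (1−α)R = 462.0 kΩ above and αR = 98.00 kΩ below.
Lower section ‖ load = 95.88 kΩ.
V_wiper = 25.7 × 95.88/(462.0 + 95.88) = 4.42 V.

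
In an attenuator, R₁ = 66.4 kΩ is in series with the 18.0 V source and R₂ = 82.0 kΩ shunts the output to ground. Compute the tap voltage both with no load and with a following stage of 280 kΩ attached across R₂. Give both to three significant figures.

Open-circuit: V = 18.0 × 82.0/(66.4 + 82.0) = 9.95 V.
With the load, R₂ becomes R₂‖R_L = 63.43 kΩ, so V = 18.0 × 63.43/129.8 = 8.79 V.

Unloaded: 9.95 V; loaded: 8.79 V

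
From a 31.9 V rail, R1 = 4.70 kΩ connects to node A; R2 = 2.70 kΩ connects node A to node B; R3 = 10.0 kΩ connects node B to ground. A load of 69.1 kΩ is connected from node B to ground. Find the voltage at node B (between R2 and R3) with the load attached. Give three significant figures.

V ≈ 17.3 V

At node B, R3 is in parallel with the load: R3‖R_L = 8.736 kΩ.
Below node A the resistance is R2 + (R3‖R_L) = 11.44 kΩ, so V_A = 31.9 × 11.44/16.14 = 22.61 V.
Then V_B = V_A × (R3‖R_L)/(R2 + R3‖R_L) = 22.61 × 8.736/11.44 = 17.3 V.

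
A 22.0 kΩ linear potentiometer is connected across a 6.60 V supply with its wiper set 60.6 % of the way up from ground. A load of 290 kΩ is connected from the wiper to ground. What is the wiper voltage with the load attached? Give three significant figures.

V ≈ 3.93 V

The wiper splits the pot into (1−α)R = 8.668 kΩ above and αR = 13.33 kΩ below.
Lower section ‖ load = 12.75 kΩ.
V_wiper = 6.60 × 12.75/(8.668 + 12.75) = 3.93 V.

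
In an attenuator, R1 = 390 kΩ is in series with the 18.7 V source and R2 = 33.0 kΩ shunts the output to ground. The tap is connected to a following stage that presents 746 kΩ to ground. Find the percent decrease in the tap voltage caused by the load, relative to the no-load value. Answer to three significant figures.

The divider's output (Thévenin) resistance is R1‖R2 = 30.43 kΩ.
Fractional drop under load = R_th/(R_th + R_L) = 30.43 / (30.43 + 746) = 0.03919.
So the output falls by 3.92 %.

3.92 %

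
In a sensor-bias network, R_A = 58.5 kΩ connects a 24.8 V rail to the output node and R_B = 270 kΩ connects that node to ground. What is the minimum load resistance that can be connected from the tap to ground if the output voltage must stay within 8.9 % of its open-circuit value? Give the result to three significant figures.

R_L(min) ≈ 492 kΩ

Output resistance R_th = R_A‖R_B = (58.5 × 270)/328.5 = 48.08 kΩ.
The fractional drop is R_th/(R_th + R_L); requiring this ≤ 0.0890 gives R_L ≥ R_th(1/0.0890 − 1) = 48.08 × 10.24 = 492 kΩ.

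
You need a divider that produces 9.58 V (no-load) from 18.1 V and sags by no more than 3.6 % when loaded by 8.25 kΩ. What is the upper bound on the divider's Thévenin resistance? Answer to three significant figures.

R_th ≤ 308 Ω

Loading drop = R_th/(R_th + R_L) ≤ 0.0360, so R_th ≤ R_L · ε/(1−ε) = 8.25 kΩ × 0.0360/0.9640 = 308 Ω.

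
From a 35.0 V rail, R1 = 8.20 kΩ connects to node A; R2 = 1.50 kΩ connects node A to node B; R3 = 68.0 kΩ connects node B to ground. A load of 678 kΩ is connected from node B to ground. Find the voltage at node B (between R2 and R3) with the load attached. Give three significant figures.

V ≈ 30.3 V

At node B, R3 is in parallel with the load: R3‖R_L = 61.80 kΩ.
Below node A the resistance is R2 + (R3‖R_L) = 63.30 kΩ, so V_A = 35.0 × 63.30/71.50 = 30.99 V.
Then V_B = V_A × (R3‖R_L)/(R2 + R3‖R_L) = 30.99 × 61.80/63.30 = 30.3 V.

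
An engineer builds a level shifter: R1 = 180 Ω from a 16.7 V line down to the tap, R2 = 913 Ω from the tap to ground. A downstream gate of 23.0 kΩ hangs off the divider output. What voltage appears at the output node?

The load sits in parallel with R2: R2‖R_L = (913 × 23000) / (913 + 23000) = 878.1 Ω.
V_out = 16.7 × 878.1 / (180 + 878.1) = 16.7 × 878.1/1058 = 13.9 V.

V_out ≈ 13.9 V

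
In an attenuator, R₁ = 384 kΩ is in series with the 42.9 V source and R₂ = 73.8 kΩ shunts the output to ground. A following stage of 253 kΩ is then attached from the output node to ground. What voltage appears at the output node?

The load sits in parallel with R₂: R₂‖R_L = (73.8 × 253) / (73.8 + 253) = 57.13 kΩ.
V_out = 42.9 × 57.13 / (384 + 57.13) = 42.9 × 57.13/441.1 = 5.56 V.

V_out ≈ 5.56 V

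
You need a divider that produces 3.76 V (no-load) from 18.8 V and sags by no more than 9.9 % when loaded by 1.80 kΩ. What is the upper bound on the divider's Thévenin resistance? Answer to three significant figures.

R_th ≤ 198 Ω

Loading drop = R_th/(R_th + R_L) ≤ 0.0990, so R_th ≤ R_L · ε/(1−ε) = 1.80 kΩ × 0.0990/0.9010 = 198 Ω.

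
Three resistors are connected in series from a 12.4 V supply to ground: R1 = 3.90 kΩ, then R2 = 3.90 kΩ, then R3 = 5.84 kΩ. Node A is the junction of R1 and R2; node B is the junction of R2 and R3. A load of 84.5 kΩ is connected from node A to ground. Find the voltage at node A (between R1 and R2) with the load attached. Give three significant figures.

V ≈ 8.57 V

Below node A the series string R2+R3 = 9.740 kΩ sits in parallel with the 84.5 kΩ load: 8.733 kΩ.
V_A = 12.4 × 8.733/(3.90 + 8.733) = 8.57 V.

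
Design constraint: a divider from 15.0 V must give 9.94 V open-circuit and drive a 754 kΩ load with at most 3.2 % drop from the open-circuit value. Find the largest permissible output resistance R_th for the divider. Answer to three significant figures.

Loading drop = R_th/(R_th + R_L) ≤ 0.0320, so R_th ≤ R_L · ε/(1−ε) = 754 kΩ × 0.0320/0.9680 = 24.9 kΩ.
(Any R1, R2 with R2/(R1+R2) = 0.663 and R1‖R2 ≤ 24.9 kΩ will meet the spec.)

R_th ≤ 24.9 kΩ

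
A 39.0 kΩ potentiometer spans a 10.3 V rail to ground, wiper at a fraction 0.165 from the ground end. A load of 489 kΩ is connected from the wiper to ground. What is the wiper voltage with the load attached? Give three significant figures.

The wiper splits the pot into (1−α)R = 32.56 kΩ above and αR = 6.435 kΩ below.
Lower section ‖ load = 6.351 kΩ.
V_wiper = 10.3 × 6.351/(32.56 + 6.351) = 1.68 V.

V ≈ 1.68 V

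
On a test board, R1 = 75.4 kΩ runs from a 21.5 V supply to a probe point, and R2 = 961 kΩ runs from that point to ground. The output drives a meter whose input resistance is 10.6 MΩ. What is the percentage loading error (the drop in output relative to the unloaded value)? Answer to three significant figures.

0.655 %

The divider's output (Thévenin) resistance is R1‖R2 = 69.91 kΩ.
Fractional drop under load = R_th/(R_th + R_L) = 69.91 / (69.91 + 10600) = 0.006552.
So the output falls by 0.655 %.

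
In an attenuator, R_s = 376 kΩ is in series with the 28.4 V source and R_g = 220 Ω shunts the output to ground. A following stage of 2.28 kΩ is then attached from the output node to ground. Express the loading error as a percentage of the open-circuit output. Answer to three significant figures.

The divider's output (Thévenin) resistance is R_s‖R_g = 219.9 Ω.
Fractional drop under load = R_th/(R_th + R_L) = 219.9 / (219.9 + 2280) = 0.08795.
So the output falls by 8.80 %.

8.80 %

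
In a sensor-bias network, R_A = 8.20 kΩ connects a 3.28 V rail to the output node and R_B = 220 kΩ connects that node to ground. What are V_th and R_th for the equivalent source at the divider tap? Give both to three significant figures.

V_th = 3.16 V, R_th = 7.91 kΩ

V_th is the open-circuit tap voltage: 3.28 × 220/(8.20 + 220) = 3.16 V.
With the supply zeroed, R_A and R_B appear in parallel from the tap: R_th = R_A‖R_B = (8.20 × 220)/228.2 = 7.91 kΩ.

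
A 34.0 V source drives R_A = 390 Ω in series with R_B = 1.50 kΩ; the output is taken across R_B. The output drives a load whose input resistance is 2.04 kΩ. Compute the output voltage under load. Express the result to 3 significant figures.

V_out ≈ 23.4 V

The load sits in parallel with R_B: R_B‖R_L = (1500 × 2040) / (1500 + 2040) = 864.4 Ω.
V_out = 34.0 × 864.4 / (390 + 864.4) = 34.0 × 864.4/1254 = 23.4 V.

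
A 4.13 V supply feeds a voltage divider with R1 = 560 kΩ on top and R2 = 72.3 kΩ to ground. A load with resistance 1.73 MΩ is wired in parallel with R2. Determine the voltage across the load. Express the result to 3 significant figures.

The load sits in parallel with R2: R2‖R_L = (72.3 × 1730) / (72.3 + 1730) = 69.40 kΩ.
V_out = 4.13 × 69.40 / (560 + 69.40) = 4.13 × 69.40/629.4 = 0.455 V.
(Unloaded it would have been 0.472 V.)

V_out ≈ 0.455 V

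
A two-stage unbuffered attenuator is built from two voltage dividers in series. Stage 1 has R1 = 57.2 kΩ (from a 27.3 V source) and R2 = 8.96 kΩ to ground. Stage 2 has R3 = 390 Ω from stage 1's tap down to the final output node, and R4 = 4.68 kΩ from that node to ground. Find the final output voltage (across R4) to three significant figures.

V_out ≈ 1.35 V

Stage 2 presents R3+R4 = 5070 Ω as a load on stage 1's tap.
Stage 1's lower leg becomes R2‖(R3+R4) = 3238 Ω, so V_mid = 27.3 × 3238/60440 = 1.463 V.
Stage 2 is itself unloaded: V_out = V_mid × R4/(R3+R4) = 1.463 × 4680/5070 = 1.35 V.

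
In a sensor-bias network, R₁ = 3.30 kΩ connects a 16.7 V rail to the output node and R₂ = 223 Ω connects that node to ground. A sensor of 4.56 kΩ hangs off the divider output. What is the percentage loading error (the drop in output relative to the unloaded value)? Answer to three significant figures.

The divider's output (Thévenin) resistance is R₁‖R₂ = 208.9 Ω.
Fractional drop under load = R_th/(R_th + R_L) = 208.9 / (208.9 + 4560) = 0.04380.
So the output falls by 4.38 %.

4.38 %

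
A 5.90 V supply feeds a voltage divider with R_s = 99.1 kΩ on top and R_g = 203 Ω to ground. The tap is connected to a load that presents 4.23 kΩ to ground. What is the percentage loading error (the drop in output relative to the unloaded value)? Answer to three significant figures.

The divider's output (Thévenin) resistance is R_s‖R_g = 202.6 Ω.
Fractional drop under load = R_th/(R_th + R_L) = 202.6 / (202.6 + 4230) = 0.04570.
So the output falls by 4.57 %.

4.57 %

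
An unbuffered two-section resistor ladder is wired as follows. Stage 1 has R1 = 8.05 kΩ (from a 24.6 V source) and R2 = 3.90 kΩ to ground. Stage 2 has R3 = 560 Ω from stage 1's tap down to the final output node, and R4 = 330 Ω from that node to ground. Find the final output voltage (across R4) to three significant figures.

V_out ≈ 0.753 V

Stage 2 presents R3+R4 = 890.0 Ω as a load on stage 1's tap.
Stage 1's lower leg becomes R2‖(R3+R4) = 724.6 Ω, so V_mid = 24.6 × 724.6/8775 = 2.032 V.
Stage 2 is itself unloaded: V_out = V_mid × R4/(R3+R4) = 2.032 × 330/890.0 = 0.753 V.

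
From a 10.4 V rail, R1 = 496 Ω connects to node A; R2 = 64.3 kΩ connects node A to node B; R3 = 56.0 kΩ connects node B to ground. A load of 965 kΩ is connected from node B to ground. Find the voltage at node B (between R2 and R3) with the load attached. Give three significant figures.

V ≈ 4.68 V

At node B, R3 is in parallel with the load: R3‖R_L = 52930 Ω.
Below node A the resistance is R2 + (R3‖R_L) = 117200 Ω, so V_A = 10.4 × 117200/117700 = 10.36 V.
Then V_B = V_A × (R3‖R_L)/(R2 + R3‖R_L) = 10.36 × 52930/117200 = 4.68 V.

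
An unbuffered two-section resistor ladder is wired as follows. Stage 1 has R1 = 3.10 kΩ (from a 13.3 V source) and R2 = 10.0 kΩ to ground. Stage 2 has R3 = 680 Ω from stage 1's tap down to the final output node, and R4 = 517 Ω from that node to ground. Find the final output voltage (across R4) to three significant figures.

V_out ≈ 1.47 V

Stage 2 presents R3+R4 = 1197 Ω as a load on stage 1's tap.
Stage 1's lower leg becomes R2‖(R3+R4) = 1069 Ω, so V_mid = 13.3 × 1069/4169 = 3.410 V.
Stage 2 is itself unloaded: V_out = V_mid × R4/(R3+R4) = 3.410 × 517/1197 = 1.47 V.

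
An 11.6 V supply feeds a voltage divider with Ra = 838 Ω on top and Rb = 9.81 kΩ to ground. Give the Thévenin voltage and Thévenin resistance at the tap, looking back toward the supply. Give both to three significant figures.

V_th is the open-circuit tap voltage: 11.6 × 9810/(838 + 9810) = 10.7 V.
With the supply zeroed, Ra and Rb appear in parallel from the tap: R_th = Ra‖Rb = (838 × 9810)/10650 = 772 Ω.

V_th = 10.7 V, R_th = 772 Ω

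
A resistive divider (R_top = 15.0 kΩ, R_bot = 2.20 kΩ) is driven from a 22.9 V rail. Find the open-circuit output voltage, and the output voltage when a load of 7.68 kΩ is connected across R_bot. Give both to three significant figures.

Unloaded: 2.93 V; loaded: 2.34 V

Open-circuit: V = 22.9 × 2.20/(15.0 + 2.20) = 2.93 V.
With the load, R_bot becomes R_bot‖R_L = 1.710 kΩ, so V = 22.9 × 1.710/16.71 = 2.34 V.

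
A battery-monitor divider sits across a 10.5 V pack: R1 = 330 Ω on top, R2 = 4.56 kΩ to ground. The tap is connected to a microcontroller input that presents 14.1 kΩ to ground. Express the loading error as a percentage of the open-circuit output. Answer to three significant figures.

The divider's output (Thévenin) resistance is R1‖R2 = 307.7 Ω.
Fractional drop under load = R_th/(R_th + R_L) = 307.7 / (307.7 + 14100) = 0.02136.
So the output falls by 2.14 %.

2.14 %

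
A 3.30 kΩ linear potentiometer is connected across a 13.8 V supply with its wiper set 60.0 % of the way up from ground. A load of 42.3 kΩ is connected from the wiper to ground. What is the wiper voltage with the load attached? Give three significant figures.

V ≈ 8.13 V

The wiper splits the pot into (1−α)R = 1.320 kΩ above and αR = 1.980 kΩ below.
Lower section ‖ load = 1.891 kΩ.
V_wiper = 13.8 × 1.891/(1.320 + 1.891) = 8.13 V.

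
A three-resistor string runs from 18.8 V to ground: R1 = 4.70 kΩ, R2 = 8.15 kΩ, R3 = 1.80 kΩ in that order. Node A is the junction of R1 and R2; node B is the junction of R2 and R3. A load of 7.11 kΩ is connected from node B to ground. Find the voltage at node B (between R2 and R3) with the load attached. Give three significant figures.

At node B, R3 is in parallel with the load: R3‖R_L = 1.436 kΩ.
Below node A the resistance is R2 + (R3‖R_L) = 9.586 kΩ, so V_A = 18.8 × 9.586/14.29 = 12.62 V.
Then V_B = V_A × (R3‖R_L)/(R2 + R3‖R_L) = 12.62 × 1.436/9.586 = 1.89 V.

V ≈ 1.89 V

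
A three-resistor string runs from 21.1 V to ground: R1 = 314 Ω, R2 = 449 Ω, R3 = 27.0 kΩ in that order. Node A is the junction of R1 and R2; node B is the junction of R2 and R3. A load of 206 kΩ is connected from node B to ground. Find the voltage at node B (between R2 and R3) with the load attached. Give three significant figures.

V ≈ 20.4 V

At node B, R3 is in parallel with the load: R3‖R_L = 23870 Ω.
Below node A the resistance is R2 + (R3‖R_L) = 24320 Ω, so V_A = 21.1 × 24320/24630 = 20.83 V.
Then V_B = V_A × (R3‖R_L)/(R2 + R3‖R_L) = 20.83 × 23870/24320 = 20.4 V.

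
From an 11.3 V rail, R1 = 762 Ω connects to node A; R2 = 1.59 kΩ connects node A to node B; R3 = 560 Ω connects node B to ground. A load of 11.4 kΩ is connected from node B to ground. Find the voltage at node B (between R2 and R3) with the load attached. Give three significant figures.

V ≈ 2.09 V

At node B, R3 is in parallel with the load: R3‖R_L = 533.8 Ω.
Below node A the resistance is R2 + (R3‖R_L) = 2124 Ω, so V_A = 11.3 × 2124/2886 = 8.316 V.
Then V_B = V_A × (R3‖R_L)/(R2 + R3‖R_L) = 8.316 × 533.8/2124 = 2.09 V.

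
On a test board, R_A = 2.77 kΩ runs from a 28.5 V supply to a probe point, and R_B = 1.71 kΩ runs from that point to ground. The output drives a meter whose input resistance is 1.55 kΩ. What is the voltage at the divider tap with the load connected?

V_out ≈ 6.47 V

The load sits in parallel with R_B: R_B‖R_L = (1.71 × 1.55) / (1.71 + 1.55) = 0.8130 kΩ.
V_out = 28.5 × 0.8130 / (2.77 + 0.8130) = 28.5 × 0.8130/3.583 = 6.47 V.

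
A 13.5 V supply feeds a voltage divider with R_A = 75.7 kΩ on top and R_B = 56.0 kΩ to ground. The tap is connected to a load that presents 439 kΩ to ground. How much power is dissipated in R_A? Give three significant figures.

Total resistance from the source is R_A + (R_B‖R_L) = 125.4 kΩ, so I = 13.5/125.4 kΩ = 0.1077 mA.
P = I²·R_A = (0.1077 mA)² × 75.7 kΩ = 0.878 mW.

P ≈ 0.878 mW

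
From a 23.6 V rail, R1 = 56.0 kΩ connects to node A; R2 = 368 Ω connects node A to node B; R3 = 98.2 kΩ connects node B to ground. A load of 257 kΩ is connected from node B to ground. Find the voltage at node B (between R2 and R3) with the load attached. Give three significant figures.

At node B, R3 is in parallel with the load: R3‖R_L = 71050 Ω.
Below node A the resistance is R2 + (R3‖R_L) = 71420 Ω, so V_A = 23.6 × 71420/127400 = 13.23 V.
Then V_B = V_A × (R3‖R_L)/(R2 + R3‖R_L) = 13.23 × 71050/71420 = 13.2 V.

V ≈ 13.2 V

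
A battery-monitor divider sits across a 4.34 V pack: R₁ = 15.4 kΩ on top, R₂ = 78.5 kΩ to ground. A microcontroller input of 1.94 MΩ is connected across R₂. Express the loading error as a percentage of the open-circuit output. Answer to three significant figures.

The divider's output (Thévenin) resistance is R₁‖R₂ = 12.87 kΩ.
Fractional drop under load = R_th/(R_th + R_L) = 12.87 / (12.87 + 1940) = 0.006593.
So the output falls by 0.659 %.

0.659 %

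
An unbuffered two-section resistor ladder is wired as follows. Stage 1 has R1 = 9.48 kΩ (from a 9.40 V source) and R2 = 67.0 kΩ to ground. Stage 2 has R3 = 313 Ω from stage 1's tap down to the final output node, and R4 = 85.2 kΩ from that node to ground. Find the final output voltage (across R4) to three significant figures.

Stage 2 presents R3+R4 = 85510 Ω as a load on stage 1's tap.
Stage 1's lower leg becomes R2‖(R3+R4) = 37570 Ω, so V_mid = 9.40 × 37570/47050 = 7.506 V.
Stage 2 is itself unloaded: V_out = V_mid × R4/(R3+R4) = 7.506 × 85200/85510 = 7.48 V.

V_out ≈ 7.48 V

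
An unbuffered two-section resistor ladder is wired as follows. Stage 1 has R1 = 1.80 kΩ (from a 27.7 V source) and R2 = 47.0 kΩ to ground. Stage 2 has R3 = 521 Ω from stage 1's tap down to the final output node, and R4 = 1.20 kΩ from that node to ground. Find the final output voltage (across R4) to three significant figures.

Stage 2 presents R3+R4 = 1721 Ω as a load on stage 1's tap.
Stage 1's lower leg becomes R2‖(R3+R4) = 1660 Ω, so V_mid = 27.7 × 1660/3460 = 13.29 V.
Stage 2 is itself unloaded: V_out = V_mid × R4/(R3+R4) = 13.29 × 1200/1721 = 9.27 V.

V_out ≈ 9.27 V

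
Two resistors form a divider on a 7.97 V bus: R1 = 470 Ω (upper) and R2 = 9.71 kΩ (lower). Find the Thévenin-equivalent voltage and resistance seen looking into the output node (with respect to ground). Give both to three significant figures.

V_th = 7.60 V, R_th = 448 Ω

V_th is the open-circuit tap voltage: 7.97 × 9710/(470 + 9710) = 7.60 V.
With the supply zeroed, R1 and R2 appear in parallel from the tap: R_th = R1‖R2 = (470 × 9710)/10180 = 448 Ω.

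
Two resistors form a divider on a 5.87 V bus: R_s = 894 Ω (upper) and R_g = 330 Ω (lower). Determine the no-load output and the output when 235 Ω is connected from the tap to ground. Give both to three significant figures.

Open-circuit: V = 5.87 × 330/(894 + 330) = 1.58 V.
With the load, R_g becomes R_g‖R_L = 137.3 Ω, so V = 5.87 × 137.3/1031 = 0.781 V.

Unloaded: 1.58 V; loaded: 0.781 V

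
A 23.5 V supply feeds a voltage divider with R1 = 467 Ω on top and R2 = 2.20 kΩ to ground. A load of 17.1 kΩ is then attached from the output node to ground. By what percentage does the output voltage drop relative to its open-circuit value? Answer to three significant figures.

The divider's output (Thévenin) resistance is R1‖R2 = 385.2 Ω.
Fractional drop under load = R_th/(R_th + R_L) = 385.2 / (385.2 + 17100) = 0.02203.
So the output falls by 2.20 %.

2.20 %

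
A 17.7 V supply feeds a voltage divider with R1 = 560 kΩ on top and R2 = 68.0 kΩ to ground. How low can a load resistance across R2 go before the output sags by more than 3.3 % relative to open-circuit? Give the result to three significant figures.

Output resistance R_th = R1‖R2 = (560 × 68.0)/628.0 = 60.64 kΩ.
The fractional drop is R_th/(R_th + R_L); requiring this ≤ 0.0330 gives R_L ≥ R_th(1/0.0330 − 1) = 60.64 × 29.30 = 1.78 MΩ.

R_L(min) ≈ 1.78 MΩ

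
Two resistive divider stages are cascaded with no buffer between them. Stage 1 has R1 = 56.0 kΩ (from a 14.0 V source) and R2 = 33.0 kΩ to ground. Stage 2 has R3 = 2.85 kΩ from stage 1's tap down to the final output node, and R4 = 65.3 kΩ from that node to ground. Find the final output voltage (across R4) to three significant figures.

V_out ≈ 3.81 V

Stage 2 presents R3+R4 = 68.15 kΩ as a load on stage 1's tap.
Stage 1's lower leg becomes R2‖(R3+R4) = 22.23 kΩ, so V_mid = 14.0 × 22.23/78.23 = 3.979 V.
Stage 2 is itself unloaded: V_out = V_mid × R4/(R3+R4) = 3.979 × 65.3/68.15 = 3.81 V.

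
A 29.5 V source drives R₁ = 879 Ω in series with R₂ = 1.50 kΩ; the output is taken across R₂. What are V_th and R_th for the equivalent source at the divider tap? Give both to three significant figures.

V_th = 18.6 V, R_th = 554 Ω

V_th is the open-circuit tap voltage: 29.5 × 1500/(879 + 1500) = 18.6 V.
With the supply zeroed, R₁ and R₂ appear in parallel from the tap: R_th = R₁‖R₂ = (879 × 1500)/2379 = 554 Ω.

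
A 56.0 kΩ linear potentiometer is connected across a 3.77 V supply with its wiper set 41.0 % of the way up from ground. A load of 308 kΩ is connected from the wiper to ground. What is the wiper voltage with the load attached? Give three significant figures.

The wiper splits the pot into (1−α)R = 33.04 kΩ above and αR = 22.96 kΩ below.
Lower section ‖ load = 21.37 kΩ.
V_wiper = 3.77 × 21.37/(33.04 + 21.37) = 1.48 V.

V ≈ 1.48 V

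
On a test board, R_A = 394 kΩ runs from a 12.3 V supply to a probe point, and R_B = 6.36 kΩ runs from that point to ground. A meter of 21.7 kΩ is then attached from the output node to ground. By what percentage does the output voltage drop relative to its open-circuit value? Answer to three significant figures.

Unloaded V = 12.3 × 6.36/400.4 = 0.1954 V.
Loaded: R_B‖R_L = 4.918 kΩ, giving V = 12.3 × 4.918/398.9 = 0.1517 V.
Drop = (0.1954 − 0.1517) / 0.1954 = 22.4 %.

22.4 %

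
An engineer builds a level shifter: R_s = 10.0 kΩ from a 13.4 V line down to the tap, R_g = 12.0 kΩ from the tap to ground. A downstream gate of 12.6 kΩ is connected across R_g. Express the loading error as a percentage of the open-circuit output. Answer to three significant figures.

Unloaded V = 13.4 × 12.0/22.00 = 7.309 V.
Loaded: R_g‖R_L = 6.146 kΩ, giving V = 13.4 × 6.146/16.15 = 5.101 V.
Drop = (7.309 − 5.101) / 7.309 = 30.2 %.

30.2 %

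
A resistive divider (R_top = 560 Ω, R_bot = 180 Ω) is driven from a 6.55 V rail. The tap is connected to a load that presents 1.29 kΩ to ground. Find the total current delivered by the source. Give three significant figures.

I ≈ 9.12 mA

R_bot‖R_L = 158.0 Ω, so the source sees R_top + R_bot‖R_L = 718.0 Ω.
I = 6.55 V / 718.0 Ω = 9.12 mA.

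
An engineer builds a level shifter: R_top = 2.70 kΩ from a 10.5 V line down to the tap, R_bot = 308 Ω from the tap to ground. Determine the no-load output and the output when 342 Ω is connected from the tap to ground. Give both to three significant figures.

Unloaded: 1.08 V; loaded: 0.595 V

Open-circuit: V = 10.5 × 308/(2700 + 308) = 1.08 V.
With the load, R_bot becomes R_bot‖R_L = 162.1 Ω, so V = 10.5 × 162.1/2862 = 0.595 V.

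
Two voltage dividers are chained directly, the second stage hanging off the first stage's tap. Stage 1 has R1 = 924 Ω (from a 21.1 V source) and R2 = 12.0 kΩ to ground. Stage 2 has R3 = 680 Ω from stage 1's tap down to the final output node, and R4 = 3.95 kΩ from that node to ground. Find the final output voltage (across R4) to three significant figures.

Stage 2 presents R3+R4 = 4630 Ω as a load on stage 1's tap.
Stage 1's lower leg becomes R2‖(R3+R4) = 3341 Ω, so V_mid = 21.1 × 3341/4265 = 16.53 V.
Stage 2 is itself unloaded: V_out = V_mid × R4/(R3+R4) = 16.53 × 3950/4630 = 14.1 V.

V_out ≈ 14.1 V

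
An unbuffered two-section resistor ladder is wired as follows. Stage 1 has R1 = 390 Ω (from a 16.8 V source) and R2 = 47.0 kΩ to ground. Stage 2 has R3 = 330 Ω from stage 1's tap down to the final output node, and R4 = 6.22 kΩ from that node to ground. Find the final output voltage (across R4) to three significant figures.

Stage 2 presents R3+R4 = 6550 Ω as a load on stage 1's tap.
Stage 1's lower leg becomes R2‖(R3+R4) = 5749 Ω, so V_mid = 16.8 × 5749/6139 = 15.73 V.
Stage 2 is itself unloaded: V_out = V_mid × R4/(R3+R4) = 15.73 × 6220/6550 = 14.9 V.

V_out ≈ 14.9 V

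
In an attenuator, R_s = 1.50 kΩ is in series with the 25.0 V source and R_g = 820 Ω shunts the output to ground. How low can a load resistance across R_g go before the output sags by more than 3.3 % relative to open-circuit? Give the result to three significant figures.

Output resistance R_th = R_s‖R_g = (1500 × 820)/2320 = 530.2 Ω.
The fractional drop is R_th/(R_th + R_L); requiring this ≤ 0.0330 gives R_L ≥ R_th(1/0.0330 − 1) = 530.2 × 29.30 = 15.5 kΩ.

R_L(min) ≈ 15.5 kΩ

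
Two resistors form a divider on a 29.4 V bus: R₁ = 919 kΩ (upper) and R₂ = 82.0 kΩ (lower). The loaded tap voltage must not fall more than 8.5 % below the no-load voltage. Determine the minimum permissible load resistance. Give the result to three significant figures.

R_L(min) ≈ 810 kΩ

Output resistance R_th = R₁‖R₂ = (919 × 82.0)/1001 = 75.28 kΩ.
The fractional drop is R_th/(R_th + R_L); requiring this ≤ 0.0850 gives R_L ≥ R_th(1/0.0850 − 1) = 75.28 × 10.76 = 810 kΩ.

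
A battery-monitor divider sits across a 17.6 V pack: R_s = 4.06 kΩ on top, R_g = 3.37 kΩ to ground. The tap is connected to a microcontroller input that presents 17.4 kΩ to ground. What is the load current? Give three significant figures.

R_g‖R_L = 2.823 kΩ; V_out = 17.6 × 2.823/6.883 = 7.219 V.
I_L = V_out / R_L = 7.219 / 17.4 kΩ = 0.415 mA.

I_L ≈ 0.415 mA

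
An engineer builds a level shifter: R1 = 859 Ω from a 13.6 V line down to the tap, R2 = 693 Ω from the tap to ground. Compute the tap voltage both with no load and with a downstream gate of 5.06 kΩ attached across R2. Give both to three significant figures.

Unloaded: 6.07 V; loaded: 5.64 V

Open-circuit: V = 13.6 × 693/(859 + 693) = 6.07 V.
With the load, R2 becomes R2‖R_L = 609.5 Ω, so V = 13.6 × 609.5/1469 = 5.64 V.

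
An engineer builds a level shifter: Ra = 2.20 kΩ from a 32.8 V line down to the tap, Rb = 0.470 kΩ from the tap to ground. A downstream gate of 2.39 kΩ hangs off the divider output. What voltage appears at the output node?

The load sits in parallel with Rb: Rb‖R_L = (470 × 2390) / (470 + 2390) = 392.8 Ω.
V_out = 32.8 × 392.8 / (2200 + 392.8) = 32.8 × 392.8/2593 = 4.97 V.
(Unloaded it would have been 5.77 V.)

V_out ≈ 4.97 V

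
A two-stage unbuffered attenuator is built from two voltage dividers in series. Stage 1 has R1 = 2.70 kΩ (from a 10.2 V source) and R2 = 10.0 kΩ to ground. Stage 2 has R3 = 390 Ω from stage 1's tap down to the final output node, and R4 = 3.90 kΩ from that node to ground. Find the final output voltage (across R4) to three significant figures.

V_out ≈ 4.88 V

Stage 2 presents R3+R4 = 4290 Ω as a load on stage 1's tap.
Stage 1's lower leg becomes R2‖(R3+R4) = 3002 Ω, so V_mid = 10.2 × 3002/5702 = 5.370 V.
Stage 2 is itself unloaded: V_out = V_mid × R4/(R3+R4) = 5.370 × 3900/4290 = 4.88 V.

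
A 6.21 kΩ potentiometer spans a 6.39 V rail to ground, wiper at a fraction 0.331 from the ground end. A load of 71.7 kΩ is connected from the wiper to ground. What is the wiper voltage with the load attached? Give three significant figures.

V ≈ 2.08 V

The wiper splits the pot into (1−α)R = 4.154 kΩ above and αR = 2.056 kΩ below.
Lower section ‖ load = 1.998 kΩ.
V_wiper = 6.39 × 1.998/(4.154 + 1.998) = 2.08 V.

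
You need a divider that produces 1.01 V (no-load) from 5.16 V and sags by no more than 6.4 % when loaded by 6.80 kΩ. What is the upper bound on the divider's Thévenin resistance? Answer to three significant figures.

Loading drop = R_th/(R_th + R_L) ≤ 0.0640, so R_th ≤ R_L · ε/(1−ε) = 6.80 kΩ × 0.0640/0.9360 = 465 Ω.

R_th ≤ 465 Ω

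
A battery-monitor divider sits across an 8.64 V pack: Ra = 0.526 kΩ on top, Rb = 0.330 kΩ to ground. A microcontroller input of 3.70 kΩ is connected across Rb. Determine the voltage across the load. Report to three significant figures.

V_out ≈ 3.16 V

The load sits in parallel with Rb: Rb‖R_L = (330 × 3700) / (330 + 3700) = 303.0 Ω.
V_out = 8.64 × 303.0 / (526 + 303.0) = 8.64 × 303.0/829.0 = 3.16 V.
(Unloaded it would have been 3.33 V.)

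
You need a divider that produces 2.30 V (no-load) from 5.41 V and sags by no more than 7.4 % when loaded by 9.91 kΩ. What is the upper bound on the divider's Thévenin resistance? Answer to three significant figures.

R_th ≤ 792 Ω

Loading drop = R_th/(R_th + R_L) ≤ 0.0740, so R_th ≤ R_L · ε/(1−ε) = 9.91 kΩ × 0.0740/0.9260 = 792 Ω.
(Any R1, R2 with R2/(R1+R2) = 0.425 and R1‖R2 ≤ 792 Ω will meet the spec.)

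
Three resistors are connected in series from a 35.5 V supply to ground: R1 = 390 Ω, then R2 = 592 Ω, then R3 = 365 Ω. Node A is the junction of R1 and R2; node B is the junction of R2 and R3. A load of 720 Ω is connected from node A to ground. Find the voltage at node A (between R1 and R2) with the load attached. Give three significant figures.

Below node A the series string R2+R3 = 957.0 Ω sits in parallel with the 720 Ω load: 410.9 Ω.
V_A = 35.5 × 410.9/(390 + 410.9) = 18.2 V.

V ≈ 18.2 V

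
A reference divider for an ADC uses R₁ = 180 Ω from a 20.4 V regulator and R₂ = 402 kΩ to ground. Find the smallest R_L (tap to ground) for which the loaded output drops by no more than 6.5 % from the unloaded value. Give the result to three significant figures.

R_L(min) ≈ 2.59 kΩ

Output resistance R_th = R₁‖R₂ = (180 × 402000)/402200 = 179.9 Ω.
The fractional drop is R_th/(R_th + R_L); requiring this ≤ 0.0650 gives R_L ≥ R_th(1/0.0650 − 1) = 179.9 × 14.38 = 2.59 kΩ.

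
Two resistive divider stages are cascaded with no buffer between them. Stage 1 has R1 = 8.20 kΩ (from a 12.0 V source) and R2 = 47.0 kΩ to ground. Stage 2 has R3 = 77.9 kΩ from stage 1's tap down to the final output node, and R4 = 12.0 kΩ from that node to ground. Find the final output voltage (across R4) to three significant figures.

Stage 2 presents R3+R4 = 89.90 kΩ as a load on stage 1's tap.
Stage 1's lower leg becomes R2‖(R3+R4) = 30.86 kΩ, so V_mid = 12.0 × 30.86/39.06 = 9.481 V.
Stage 2 is itself unloaded: V_out = V_mid × R4/(R3+R4) = 9.481 × 12.0/89.90 = 1.27 V.

V_out ≈ 1.27 V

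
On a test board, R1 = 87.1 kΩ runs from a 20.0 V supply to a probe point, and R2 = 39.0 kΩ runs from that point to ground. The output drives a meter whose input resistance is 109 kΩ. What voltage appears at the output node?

The load sits in parallel with R2: R2‖R_L = (39.0 × 109) / (39.0 + 109) = 28.72 kΩ.
V_out = 20.0 × 28.72 / (87.1 + 28.72) = 20.0 × 28.72/115.8 = 4.96 V.

V_out ≈ 4.96 V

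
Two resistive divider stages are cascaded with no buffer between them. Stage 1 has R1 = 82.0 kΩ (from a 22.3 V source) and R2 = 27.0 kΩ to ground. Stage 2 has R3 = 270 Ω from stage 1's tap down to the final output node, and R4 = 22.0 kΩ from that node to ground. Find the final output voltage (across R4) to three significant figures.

Stage 2 presents R3+R4 = 22270 Ω as a load on stage 1's tap.
Stage 1's lower leg becomes R2‖(R3+R4) = 12200 Ω, so V_mid = 22.3 × 12200/94200 = 2.889 V.
Stage 2 is itself unloaded: V_out = V_mid × R4/(R3+R4) = 2.889 × 22000/22270 = 2.85 V.

V_out ≈ 2.85 V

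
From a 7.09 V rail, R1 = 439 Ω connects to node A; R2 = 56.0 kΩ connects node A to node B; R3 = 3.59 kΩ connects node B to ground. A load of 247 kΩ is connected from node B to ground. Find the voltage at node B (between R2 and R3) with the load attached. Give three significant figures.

V ≈ 0.418 V

At node B, R3 is in parallel with the load: R3‖R_L = 3539 Ω.
Below node A the resistance is R2 + (R3‖R_L) = 59540 Ω, so V_A = 7.09 × 59540/59980 = 7.038 V.
Then V_B = V_A × (R3‖R_L)/(R2 + R3‖R_L) = 7.038 × 3539/59540 = 0.418 V.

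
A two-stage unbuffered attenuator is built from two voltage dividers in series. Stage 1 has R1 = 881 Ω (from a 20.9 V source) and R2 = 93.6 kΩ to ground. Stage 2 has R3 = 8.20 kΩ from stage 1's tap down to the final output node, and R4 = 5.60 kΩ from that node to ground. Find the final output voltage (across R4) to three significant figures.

Stage 2 presents R3+R4 = 13800 Ω as a load on stage 1's tap.
Stage 1's lower leg becomes R2‖(R3+R4) = 12030 Ω, so V_mid = 20.9 × 12030/12910 = 19.47 V.
Stage 2 is itself unloaded: V_out = V_mid × R4/(R3+R4) = 19.47 × 5600/13800 = 7.90 V.

V_out ≈ 7.90 V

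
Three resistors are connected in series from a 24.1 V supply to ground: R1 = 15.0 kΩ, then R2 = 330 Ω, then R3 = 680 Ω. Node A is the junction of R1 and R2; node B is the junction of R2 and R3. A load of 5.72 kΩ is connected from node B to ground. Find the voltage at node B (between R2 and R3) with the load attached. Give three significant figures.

V ≈ 0.919 V

At node B, R3 is in parallel with the load: R3‖R_L = 607.8 Ω.
Below node A the resistance is R2 + (R3‖R_L) = 937.8 Ω, so V_A = 24.1 × 937.8/15940 = 1.418 V.
Then V_B = V_A × (R3‖R_L)/(R2 + R3‖R_L) = 1.418 × 607.8/937.8 = 0.919 V.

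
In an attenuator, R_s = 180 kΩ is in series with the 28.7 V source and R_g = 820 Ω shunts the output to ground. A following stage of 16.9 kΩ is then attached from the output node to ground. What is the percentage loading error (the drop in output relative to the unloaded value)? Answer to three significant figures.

4.61 %

The divider's output (Thévenin) resistance is R_s‖R_g = 816.3 Ω.
Fractional drop under load = R_th/(R_th + R_L) = 816.3 / (816.3 + 16900) = 0.04608.
So the output falls by 4.61 %.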